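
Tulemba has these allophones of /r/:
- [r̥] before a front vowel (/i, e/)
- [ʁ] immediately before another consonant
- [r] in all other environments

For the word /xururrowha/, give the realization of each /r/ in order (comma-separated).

Occurrence 1 (position 3): no conditioning environment matches → elsewhere allophone [r].
Occurrence 2 (position 5): immediately before another consonant → [ʁ].
Occurrence 3 (position 6): no conditioning environment matches → elsewhere allophone [r].

[r], [ʁ], [r]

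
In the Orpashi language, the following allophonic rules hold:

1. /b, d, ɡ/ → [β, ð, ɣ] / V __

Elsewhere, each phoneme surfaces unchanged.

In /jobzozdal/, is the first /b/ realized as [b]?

No

Rule 1 applies to /b/ (between /o/ and /z/: immediately after a vowel) → [β].
The actual realization is [β], not [b].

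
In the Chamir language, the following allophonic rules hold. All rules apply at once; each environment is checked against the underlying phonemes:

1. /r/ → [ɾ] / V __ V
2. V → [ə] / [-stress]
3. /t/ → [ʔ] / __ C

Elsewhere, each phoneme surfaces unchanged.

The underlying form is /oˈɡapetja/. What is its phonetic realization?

/o/ (word-initial) occurs in an unstressed syllable → [ə] by rule 2.
/ɡ/ (between /o/ and /a/) is unaffected → [ɡ].
/a/ (between /ɡ/ and /p/) is in the target of rule 2 but the environment (in an unstressed syllable) is not met → [a].
/p/ — not in any rule's target class → [p].
/e/ (between /p/ and /t/): in an unstressed syllable, so rule 2 applies → [ə].
/t/ meets the environment for rule 3 (immediately before a consonant) → [ʔ].
/j/ (between /t/ and /a/): no rule targets it → [j].
/a/ (word-final) occurs in an unstressed syllable → [ə] by rule 2.

[əˈɡapəʔjə]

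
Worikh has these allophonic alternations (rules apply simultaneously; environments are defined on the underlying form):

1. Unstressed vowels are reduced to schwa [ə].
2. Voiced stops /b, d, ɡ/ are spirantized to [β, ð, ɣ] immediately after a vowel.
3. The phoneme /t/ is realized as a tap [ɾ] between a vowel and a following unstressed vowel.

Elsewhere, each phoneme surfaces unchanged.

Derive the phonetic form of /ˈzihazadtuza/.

[ˈzihəzəðtəzə]

/i/ (between /z/ and /h/) fails the environment for rule 1, so it stays [i].
Rule 1 applies to /a/ (between /h/ and /z/: in an unstressed syllable) → [ə].
/a/ (between /z/ and /d/) occurs in an unstressed syllable → [ə] by rule 1.
/d/ meets the environment for rule 2 (immediately after a vowel) → [ð].
/t/ (between /d/ and /u/) is in the target of rule 3 but the environment (between a vowel and a following unstressed vowel) is not met → [t].
/u/ (between /t/ and /z/) occurs in an unstressed syllable → [ə] by rule 1.
/a/ (word-final) occurs in an unstressed syllable → [ə] by rule 1.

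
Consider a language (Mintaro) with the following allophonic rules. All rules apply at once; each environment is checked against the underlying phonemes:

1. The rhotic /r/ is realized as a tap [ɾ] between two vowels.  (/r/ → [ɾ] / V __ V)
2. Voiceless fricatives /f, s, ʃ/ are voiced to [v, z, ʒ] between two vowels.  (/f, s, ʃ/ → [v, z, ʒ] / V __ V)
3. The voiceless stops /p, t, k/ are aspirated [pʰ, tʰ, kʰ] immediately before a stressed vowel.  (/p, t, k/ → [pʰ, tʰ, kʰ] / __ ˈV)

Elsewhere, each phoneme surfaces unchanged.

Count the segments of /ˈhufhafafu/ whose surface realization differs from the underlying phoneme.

2

Segments that undergo a rule: /f/ → [v] (rule 2); /f/ → [v] (rule 2).
All other segments surface unchanged.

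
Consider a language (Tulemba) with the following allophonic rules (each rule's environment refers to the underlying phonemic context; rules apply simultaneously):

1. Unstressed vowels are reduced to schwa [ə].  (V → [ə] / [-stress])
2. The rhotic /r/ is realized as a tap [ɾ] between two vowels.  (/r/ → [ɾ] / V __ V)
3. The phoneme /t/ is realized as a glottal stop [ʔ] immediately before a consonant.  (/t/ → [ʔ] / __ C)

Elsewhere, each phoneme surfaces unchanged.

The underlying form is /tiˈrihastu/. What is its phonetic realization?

[təˈɾihəstə]

/t/ (word-initial) is in the target of rule 3 but the environment (immediately before a consonant) is not met → [t].
/i/ meets the environment for rule 1 (in an unstressed syllable) → [ə].
/r/ — between /i/ and /i/, between two vowels — surfaces as [ɾ] (rule 2).
/i/ (between /r/ and /h/): rule 1 targets it, but not in an unstressed syllable → unchanged [i].
/h/ stays [h].
/a/ — between /h/ and /s/, in an unstressed syllable — surfaces as [ə] (rule 1).
/s/ stays [s].
/t/ — between /s/ and /u/; rule 3 does not apply here → [t].
/u/ (word-final) occurs in an unstressed syllable → [ə] by rule 1.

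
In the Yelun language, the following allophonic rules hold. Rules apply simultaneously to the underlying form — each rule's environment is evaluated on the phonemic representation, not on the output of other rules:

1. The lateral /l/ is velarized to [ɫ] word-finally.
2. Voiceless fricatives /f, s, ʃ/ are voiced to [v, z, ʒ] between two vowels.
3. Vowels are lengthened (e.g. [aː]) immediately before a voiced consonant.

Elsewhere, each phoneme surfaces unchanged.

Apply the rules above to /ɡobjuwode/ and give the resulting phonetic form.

[ɡoːbjuːwoːde]

/ɡ/ (word-initial): no rule targets it → [ɡ].
/o/ (between /ɡ/ and /b/): before a voiced consonant, so rule 3 applies → [oː].
/b/ (between /o/ and /j/): no rule targets it → [b].
/j/ (between /b/ and /u/): no rule targets it → [j].
Rule 3 applies to /u/ (between /j/ and /w/: before a voiced consonant) → [uː].
/w/ (between /u/ and /o/) is unaffected → [w].
/o/ meets the environment for rule 3 (before a voiced consonant) → [oː].
/d/ (between /o/ and /e/): no rule targets it → [d].
/e/ (word-final) is in the target of rule 3 but the environment (before a voiced consonant) is not met → [e].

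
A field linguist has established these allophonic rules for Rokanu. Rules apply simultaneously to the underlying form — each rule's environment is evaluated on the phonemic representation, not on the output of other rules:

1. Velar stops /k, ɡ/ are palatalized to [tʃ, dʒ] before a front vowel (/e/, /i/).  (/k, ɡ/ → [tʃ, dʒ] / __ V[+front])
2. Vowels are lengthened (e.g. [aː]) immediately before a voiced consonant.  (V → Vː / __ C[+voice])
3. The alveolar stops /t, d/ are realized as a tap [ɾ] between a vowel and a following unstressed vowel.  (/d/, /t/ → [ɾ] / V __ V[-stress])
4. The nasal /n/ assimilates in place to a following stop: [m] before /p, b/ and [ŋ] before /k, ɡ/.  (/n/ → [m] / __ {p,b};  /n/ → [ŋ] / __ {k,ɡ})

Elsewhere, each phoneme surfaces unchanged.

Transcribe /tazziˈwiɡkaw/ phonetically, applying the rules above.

[taːzziːˈwiːɡkaːw]

/t/ (word-initial): rule 3 targets it, but not between a vowel and a following unstressed vowel → unchanged [t].
/a/ (between /t/ and /z/): before a voiced consonant, so rule 2 applies → [aː].
/i/ meets the environment for rule 2 (before a voiced consonant) → [iː].
/i/ (between /w/ and /ɡ/) occurs before a voiced consonant → [iː] by rule 2.
/ɡ/ (between /i/ and /k/) fails the environment for rule 1, so it stays [ɡ].
/k/ — between /ɡ/ and /a/; rule 1 does not apply here → [k].
Rule 2 applies to /a/ (between /k/ and /w/: before a voiced consonant) → [aː].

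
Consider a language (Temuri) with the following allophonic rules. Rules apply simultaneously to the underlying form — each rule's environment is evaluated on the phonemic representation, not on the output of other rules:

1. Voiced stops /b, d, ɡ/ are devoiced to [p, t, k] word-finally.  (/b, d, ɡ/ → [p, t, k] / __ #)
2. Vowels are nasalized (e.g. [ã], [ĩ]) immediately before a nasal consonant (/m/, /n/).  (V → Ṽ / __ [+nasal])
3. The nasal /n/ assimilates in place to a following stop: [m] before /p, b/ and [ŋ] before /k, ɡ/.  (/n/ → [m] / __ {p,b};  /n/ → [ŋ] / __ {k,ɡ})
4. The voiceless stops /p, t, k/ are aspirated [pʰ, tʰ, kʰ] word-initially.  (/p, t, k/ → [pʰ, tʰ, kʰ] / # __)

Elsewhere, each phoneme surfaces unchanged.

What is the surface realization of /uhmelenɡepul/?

/u/ (word-initial): rule 2 targets it, but not before a nasal consonant → unchanged [u].
/e/ (between /m/ and /l/): rule 2 targets it, but not before a nasal consonant → unchanged [e].
/e/ meets the environment for rule 2 (before a nasal consonant) → [ẽ].
/n/ meets the environment for rule 3 (before a labial or velar stop) → [ŋ].
/ɡ/ (between /n/ and /e/) is in the target of rule 1 but the environment (word-finally) is not met → [ɡ].
/e/ (between /ɡ/ and /p/) fails the environment for rule 2, so it stays [e].
/p/ (between /e/ and /u/) fails the environment for rule 4, so it stays [p].
/u/ (between /p/ and /l/): rule 2 targets it, but not before a nasal consonant → unchanged [u].

[uhmelẽŋɡepul]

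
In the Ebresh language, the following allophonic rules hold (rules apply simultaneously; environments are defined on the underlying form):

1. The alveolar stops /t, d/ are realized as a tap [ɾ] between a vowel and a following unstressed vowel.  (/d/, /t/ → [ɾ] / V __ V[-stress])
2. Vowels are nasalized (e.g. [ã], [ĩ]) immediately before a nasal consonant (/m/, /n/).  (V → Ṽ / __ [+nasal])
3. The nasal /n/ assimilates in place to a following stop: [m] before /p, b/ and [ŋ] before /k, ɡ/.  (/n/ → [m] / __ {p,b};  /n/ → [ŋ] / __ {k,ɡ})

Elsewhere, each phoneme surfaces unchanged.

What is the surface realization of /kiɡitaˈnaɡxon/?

[kiɡiɾãˈnaɡxõn]

/k/ stays [k].
/i/ (between /k/ and /ɡ/) fails the environment for rule 2, so it stays [i].
/ɡ/ — not in any rule's target class → [ɡ].
/i/ (between /ɡ/ and /t/) fails the environment for rule 2, so it stays [i].
Rule 1 applies to /t/ (between /i/ and /a/: between a vowel and a following unstressed vowel) → [ɾ].
/a/ (between /t/ and /n/): before a nasal consonant, so rule 2 applies → [ã].
/n/ — between /a/ and /a/; rule 3 does not apply here → [n].
/a/ (between /n/ and /ɡ/) fails the environment for rule 2, so it stays [a].
/ɡ/ stays [ɡ].
/x/ stays [x].
/o/ meets the environment for rule 2 (before a nasal consonant) → [õ].
/n/ (word-final): rule 3 targets it, but not before a labial or velar stop → unchanged [n].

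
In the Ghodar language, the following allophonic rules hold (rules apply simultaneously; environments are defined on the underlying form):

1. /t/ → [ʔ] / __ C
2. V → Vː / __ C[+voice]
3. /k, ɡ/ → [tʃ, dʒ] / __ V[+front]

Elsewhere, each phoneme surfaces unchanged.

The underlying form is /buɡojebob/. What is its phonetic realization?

/b/ stays [b].
/u/ (between /b/ and /ɡ/): before a voiced consonant, so rule 2 applies → [uː].
/ɡ/ (between /u/ and /o/) is in the target of rule 3 but the environment (before a front vowel) is not met → [ɡ].
/o/ — between /ɡ/ and /j/, before a voiced consonant — surfaces as [oː] (rule 2).
/j/ (between /o/ and /e/): no rule targets it → [j].
/e/ meets the environment for rule 2 (before a voiced consonant) → [eː].
/b/ — not in any rule's target class → [b].
/o/ — between /b/ and /b/, before a voiced consonant — surfaces as [oː] (rule 2).
/b/ (word-final): no rule targets it → [b].

[buːɡoːjeːboːb]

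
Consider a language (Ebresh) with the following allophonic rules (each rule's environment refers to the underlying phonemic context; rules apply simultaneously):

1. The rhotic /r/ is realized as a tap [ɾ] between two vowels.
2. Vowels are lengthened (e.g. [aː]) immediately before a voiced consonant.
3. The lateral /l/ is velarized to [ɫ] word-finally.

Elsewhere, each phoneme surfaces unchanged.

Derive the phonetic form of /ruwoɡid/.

/r/ (word-initial) is in the target of rule 1 but the environment (between two vowels) is not met → [r].
/u/ (between /r/ and /w/): before a voiced consonant, so rule 2 applies → [uː].
/w/ stays [w].
/o/ — between /w/ and /ɡ/, before a voiced consonant — surfaces as [oː] (rule 2).
/ɡ/ (between /o/ and /i/) is unaffected → [ɡ].
Rule 2 applies to /i/ (between /ɡ/ and /d/: before a voiced consonant) → [iː].
/d/ (word-final) is unaffected → [d].

[ruːwoːɡiːd]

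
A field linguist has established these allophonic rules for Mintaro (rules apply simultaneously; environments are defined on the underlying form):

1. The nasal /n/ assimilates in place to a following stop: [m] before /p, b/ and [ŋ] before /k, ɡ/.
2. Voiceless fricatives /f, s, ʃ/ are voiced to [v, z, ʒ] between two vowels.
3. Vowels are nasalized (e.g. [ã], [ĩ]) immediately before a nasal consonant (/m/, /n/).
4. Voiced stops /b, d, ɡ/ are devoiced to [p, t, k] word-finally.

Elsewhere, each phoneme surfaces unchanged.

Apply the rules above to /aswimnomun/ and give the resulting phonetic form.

[aswĩmnõmũn]

/a/ (word-initial) is in the target of rule 3 but the environment (before a nasal consonant) is not met → [a].
/s/ (between /a/ and /w/): rule 2 targets it, but not between two vowels → unchanged [s].
/i/ (between /w/ and /m/) occurs before a nasal consonant → [ĩ] by rule 3.
/n/ (between /m/ and /o/) is in the target of rule 1 but the environment (before a labial or velar stop) is not met → [n].
Rule 3 applies to /o/ (between /n/ and /m/: before a nasal consonant) → [õ].
Rule 3 applies to /u/ (between /m/ and /n/: before a nasal consonant) → [ũ].
/n/ (word-final) is in the target of rule 1 but the environment (before a labial or velar stop) is not met → [n].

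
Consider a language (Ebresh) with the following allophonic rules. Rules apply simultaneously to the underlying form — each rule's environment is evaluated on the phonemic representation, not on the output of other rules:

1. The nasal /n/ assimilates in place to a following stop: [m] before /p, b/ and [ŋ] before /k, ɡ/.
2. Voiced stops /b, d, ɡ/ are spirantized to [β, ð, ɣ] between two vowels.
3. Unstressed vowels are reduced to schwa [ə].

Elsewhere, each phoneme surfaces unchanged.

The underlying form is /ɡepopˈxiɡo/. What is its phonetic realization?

[ɡəpəpˈxiɣə]

/ɡ/ (word-initial): rule 2 targets it, but not between two vowels → unchanged [ɡ].
/e/ — between /ɡ/ and /p/, in an unstressed syllable — surfaces as [ə] (rule 3).
/o/ — between /p/ and /p/, in an unstressed syllable — surfaces as [ə] (rule 3).
/i/ (between /x/ and /ɡ/) fails the environment for rule 3, so it stays [i].
Rule 2 applies to /ɡ/ (between /i/ and /o/: between two vowels) → [ɣ].
/o/ (word-final) occurs in an unstressed syllable → [ə] by rule 3.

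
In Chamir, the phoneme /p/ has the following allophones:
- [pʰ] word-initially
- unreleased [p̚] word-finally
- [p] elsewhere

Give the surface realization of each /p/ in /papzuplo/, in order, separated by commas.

[pʰ], [p], [p]

Occurrence 1 (position 1): word-initially → [pʰ].
Occurrence 2 (position 3): no conditioning environment matches → elsewhere allophone [p].
Occurrence 3 (position 6): no conditioning environment matches → elsewhere allophone [p].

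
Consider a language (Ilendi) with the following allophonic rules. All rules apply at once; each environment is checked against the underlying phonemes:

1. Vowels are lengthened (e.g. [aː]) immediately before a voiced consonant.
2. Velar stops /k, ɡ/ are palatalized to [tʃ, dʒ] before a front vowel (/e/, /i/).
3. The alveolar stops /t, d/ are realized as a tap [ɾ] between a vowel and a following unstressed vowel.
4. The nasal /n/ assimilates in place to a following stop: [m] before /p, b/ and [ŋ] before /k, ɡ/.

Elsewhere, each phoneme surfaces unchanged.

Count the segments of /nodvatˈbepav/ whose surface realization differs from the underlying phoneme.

Segments that undergo a rule: /o/ → [oː] (rule 1); /a/ → [aː] (rule 1).
All other segments surface unchanged.

2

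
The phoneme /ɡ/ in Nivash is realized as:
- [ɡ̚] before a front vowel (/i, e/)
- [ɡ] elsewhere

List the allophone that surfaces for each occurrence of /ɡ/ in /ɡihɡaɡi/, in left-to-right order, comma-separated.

[ɡ̚], [ɡ], [ɡ̚]

Occurrence 1 (position 1): before a front vowel (/i, e/) → [ɡ̚].
Occurrence 2 (position 4): no conditioning environment matches → elsewhere allophone [ɡ].
Occurrence 3 (position 6): before a front vowel (/i, e/) → [ɡ̚].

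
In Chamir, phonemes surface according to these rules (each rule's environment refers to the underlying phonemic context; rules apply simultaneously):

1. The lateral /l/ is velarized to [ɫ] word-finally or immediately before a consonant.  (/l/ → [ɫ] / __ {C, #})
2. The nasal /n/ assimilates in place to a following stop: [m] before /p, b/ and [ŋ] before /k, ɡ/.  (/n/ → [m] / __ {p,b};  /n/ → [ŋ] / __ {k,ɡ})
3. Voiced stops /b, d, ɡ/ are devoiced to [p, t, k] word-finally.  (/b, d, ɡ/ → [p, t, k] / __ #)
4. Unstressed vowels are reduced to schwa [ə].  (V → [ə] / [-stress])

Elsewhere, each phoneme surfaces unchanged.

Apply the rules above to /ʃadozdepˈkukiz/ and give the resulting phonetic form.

/ʃ/ (word-initial): no rule targets it → [ʃ].
Rule 4 applies to /a/ (between /ʃ/ and /d/: in an unstressed syllable) → [ə].
/d/ (between /a/ and /o/): rule 3 targets it, but not word-finally → unchanged [d].
/o/ meets the environment for rule 4 (in an unstressed syllable) → [ə].
/z/ — not in any rule's target class → [z].
/d/ (between /z/ and /e/) fails the environment for rule 3, so it stays [d].
/e/ meets the environment for rule 4 (in an unstressed syllable) → [ə].
/p/ (between /e/ and /k/) is unaffected → [p].
/k/ — not in any rule's target class → [k].
/u/ (between /k/ and /k/) is in the target of rule 4 but the environment (in an unstressed syllable) is not met → [u].
/k/ — not in any rule's target class → [k].
/i/ meets the environment for rule 4 (in an unstressed syllable) → [ə].
/z/ (word-final) is unaffected → [z].

[ʃədəzdəpˈkukəz]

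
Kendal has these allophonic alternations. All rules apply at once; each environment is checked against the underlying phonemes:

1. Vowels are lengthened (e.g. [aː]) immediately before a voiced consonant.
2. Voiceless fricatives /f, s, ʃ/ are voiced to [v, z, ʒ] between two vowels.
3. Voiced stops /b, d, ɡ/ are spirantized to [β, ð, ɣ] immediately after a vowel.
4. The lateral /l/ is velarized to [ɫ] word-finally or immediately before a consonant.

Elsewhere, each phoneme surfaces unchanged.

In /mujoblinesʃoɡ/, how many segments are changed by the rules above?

6

Segments that undergo a rule: /u/ → [uː] (rule 1); /o/ → [oː] (rule 1); /b/ → [β] (rule 3); /i/ → [iː] (rule 1); /o/ → [oː] (rule 1); /ɡ/ → [ɣ] (rule 3).
All other segments surface unchanged.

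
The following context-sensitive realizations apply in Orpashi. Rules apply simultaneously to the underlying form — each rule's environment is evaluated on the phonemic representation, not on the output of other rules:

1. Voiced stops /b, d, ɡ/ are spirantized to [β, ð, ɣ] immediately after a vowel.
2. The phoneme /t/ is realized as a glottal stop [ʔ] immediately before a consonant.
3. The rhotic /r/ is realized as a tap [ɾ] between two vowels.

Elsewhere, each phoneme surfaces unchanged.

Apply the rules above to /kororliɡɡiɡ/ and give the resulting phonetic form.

/k/ (word-initial): no rule targets it → [k].
/o/ — not in any rule's target class → [o].
Rule 3 applies to /r/ (between /o/ and /o/: between two vowels) → [ɾ].
/o/ (between /r/ and /r/): no rule targets it → [o].
/r/ (between /o/ and /l/) fails the environment for rule 3, so it stays [r].
/l/ (between /r/ and /i/): no rule targets it → [l].
/i/ (between /l/ and /ɡ/): no rule targets it → [i].
Rule 1 applies to /ɡ/ (between /i/ and /ɡ/: immediately after a vowel) → [ɣ].
/ɡ/ (between /ɡ/ and /i/) is in the target of rule 1 but the environment (immediately after a vowel) is not met → [ɡ].
/i/ stays [i].
/ɡ/ — word-final, immediately after a vowel — surfaces as [ɣ] (rule 1).

[koɾorliɣɡiɣ]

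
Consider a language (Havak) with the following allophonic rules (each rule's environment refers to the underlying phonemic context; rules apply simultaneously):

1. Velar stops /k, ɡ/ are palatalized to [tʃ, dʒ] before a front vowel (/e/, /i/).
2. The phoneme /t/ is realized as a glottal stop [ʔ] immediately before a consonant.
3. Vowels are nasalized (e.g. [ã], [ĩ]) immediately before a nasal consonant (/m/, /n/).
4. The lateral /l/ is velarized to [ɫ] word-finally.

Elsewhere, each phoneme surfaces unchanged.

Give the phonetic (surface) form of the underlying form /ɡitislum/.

[dʒitislũm]

/ɡ/ (word-initial): before a front vowel, so rule 1 applies → [dʒ].
/i/ (between /ɡ/ and /t/) fails the environment for rule 3, so it stays [i].
/t/ (between /i/ and /i/): rule 2 targets it, but not immediately before a consonant → unchanged [t].
/i/ — between /t/ and /s/; rule 3 does not apply here → [i].
/l/ (between /s/ and /u/): rule 4 targets it, but not word-finally → unchanged [l].
/u/ meets the environment for rule 3 (before a nasal consonant) → [ũ].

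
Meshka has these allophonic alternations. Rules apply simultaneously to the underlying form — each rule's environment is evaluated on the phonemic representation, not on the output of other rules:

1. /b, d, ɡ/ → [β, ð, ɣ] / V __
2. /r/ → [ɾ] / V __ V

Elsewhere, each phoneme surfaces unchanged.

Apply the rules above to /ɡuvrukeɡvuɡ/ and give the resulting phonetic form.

/ɡ/ (word-initial) is in the target of rule 1 but the environment (immediately after a vowel) is not met → [ɡ].
/u/ — not in any rule's target class → [u].
/v/ stays [v].
/r/ (between /v/ and /u/): rule 2 targets it, but not between two vowels → unchanged [r].
/u/ — not in any rule's target class → [u].
/k/ — not in any rule's target class → [k].
/e/ (between /k/ and /ɡ/): no rule targets it → [e].
/ɡ/ — between /e/ and /v/, immediately after a vowel — surfaces as [ɣ] (rule 1).
/v/ (between /ɡ/ and /u/) is unaffected → [v].
/u/ (between /v/ and /ɡ/) is unaffected → [u].
/ɡ/ — word-final, immediately after a vowel — surfaces as [ɣ] (rule 1).

[ɡuvrukeɣvuɣ]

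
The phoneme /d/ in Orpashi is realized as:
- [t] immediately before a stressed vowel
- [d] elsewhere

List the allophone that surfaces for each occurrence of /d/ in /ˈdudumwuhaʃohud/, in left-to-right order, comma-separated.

Occurrence 1 (position 1): immediately before a stressed vowel → [t].
Occurrence 2 (position 3): no conditioning environment matches → elsewhere allophone [d].
Occurrence 3 (position 14): no conditioning environment matches → elsewhere allophone [d].

[t], [d], [d]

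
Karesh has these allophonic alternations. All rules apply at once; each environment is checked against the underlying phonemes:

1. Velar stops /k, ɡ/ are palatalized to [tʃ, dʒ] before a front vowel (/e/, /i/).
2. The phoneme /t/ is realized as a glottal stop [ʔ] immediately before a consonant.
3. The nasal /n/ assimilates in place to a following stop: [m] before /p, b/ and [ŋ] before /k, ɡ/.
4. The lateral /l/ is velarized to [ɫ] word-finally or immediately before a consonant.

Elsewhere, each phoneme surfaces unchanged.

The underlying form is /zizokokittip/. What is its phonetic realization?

/k/ (between /o/ and /o/) is in the target of rule 1 but the environment (before a front vowel) is not met → [k].
/k/ meets the environment for rule 1 (before a front vowel) → [tʃ].
/t/ — between /i/ and /t/, immediately before a consonant — surfaces as [ʔ] (rule 2).
/t/ — between /t/ and /i/; rule 2 does not apply here → [t].

[zizokotʃiʔtip]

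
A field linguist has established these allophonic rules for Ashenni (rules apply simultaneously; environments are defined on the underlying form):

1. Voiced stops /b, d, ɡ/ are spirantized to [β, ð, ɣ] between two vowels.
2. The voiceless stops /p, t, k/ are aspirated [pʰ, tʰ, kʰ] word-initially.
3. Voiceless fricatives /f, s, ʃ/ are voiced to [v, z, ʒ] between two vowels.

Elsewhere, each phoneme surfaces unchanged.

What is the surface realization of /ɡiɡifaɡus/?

[ɡiɣivaɣus]

/ɡ/ (word-initial) is in the target of rule 1 but the environment (between two vowels) is not met → [ɡ].
/i/ (between /ɡ/ and /ɡ/): no rule targets it → [i].
/ɡ/ (between /i/ and /i/): between two vowels, so rule 1 applies → [ɣ].
/i/ (between /ɡ/ and /f/) is unaffected → [i].
/f/ (between /i/ and /a/): between two vowels, so rule 3 applies → [v].
/a/ (between /f/ and /ɡ/) is unaffected → [a].
/ɡ/ meets the environment for rule 1 (between two vowels) → [ɣ].
/u/ — not in any rule's target class → [u].
/s/ (word-final) fails the environment for rule 3, so it stays [s].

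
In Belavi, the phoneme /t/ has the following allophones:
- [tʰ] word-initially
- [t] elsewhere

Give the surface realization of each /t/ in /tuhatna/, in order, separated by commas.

Occurrence 1 (position 1): word-initially → [tʰ].
Occurrence 2 (position 5): no conditioning environment matches → elsewhere allophone [t].

[tʰ], [t]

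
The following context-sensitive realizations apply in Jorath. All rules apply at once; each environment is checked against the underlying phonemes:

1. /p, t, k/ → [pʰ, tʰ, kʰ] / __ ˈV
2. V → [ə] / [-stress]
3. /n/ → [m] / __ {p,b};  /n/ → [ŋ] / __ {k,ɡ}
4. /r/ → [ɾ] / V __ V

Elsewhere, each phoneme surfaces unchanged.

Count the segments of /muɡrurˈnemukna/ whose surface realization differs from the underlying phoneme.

4

Segments that undergo a rule: /u/ → [ə] (rule 2); /u/ → [ə] (rule 2); /u/ → [ə] (rule 2); /a/ → [ə] (rule 2).
All other segments surface unchanged.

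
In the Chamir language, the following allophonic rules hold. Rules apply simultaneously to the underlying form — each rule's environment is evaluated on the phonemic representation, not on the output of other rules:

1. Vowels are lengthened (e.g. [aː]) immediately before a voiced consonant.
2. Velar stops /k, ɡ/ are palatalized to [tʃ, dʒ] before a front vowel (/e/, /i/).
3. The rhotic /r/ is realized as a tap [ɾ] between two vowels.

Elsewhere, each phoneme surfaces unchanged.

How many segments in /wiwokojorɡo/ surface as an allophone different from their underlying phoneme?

3

Segments that undergo a rule: /i/ → [iː] (rule 1); /o/ → [oː] (rule 1); /o/ → [oː] (rule 1).
All other segments surface unchanged.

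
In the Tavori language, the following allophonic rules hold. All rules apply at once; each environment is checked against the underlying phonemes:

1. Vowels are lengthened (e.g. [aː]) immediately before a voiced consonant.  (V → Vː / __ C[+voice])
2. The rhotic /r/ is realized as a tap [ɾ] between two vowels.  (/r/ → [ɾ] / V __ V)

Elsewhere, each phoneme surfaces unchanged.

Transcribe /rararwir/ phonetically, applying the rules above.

/r/ (word-initial): rule 2 targets it, but not between two vowels → unchanged [r].
Rule 1 applies to /a/ (between /r/ and /r/: before a voiced consonant) → [aː].
Rule 2 applies to /r/ (between /a/ and /a/: between two vowels) → [ɾ].
/a/ — between /r/ and /r/, before a voiced consonant — surfaces as [aː] (rule 1).
/r/ — between /a/ and /w/; rule 2 does not apply here → [r].
/w/ stays [w].
/i/ (between /w/ and /r/): before a voiced consonant, so rule 1 applies → [iː].
/r/ — word-final; rule 2 does not apply here → [r].

[raːɾaːrwiːr]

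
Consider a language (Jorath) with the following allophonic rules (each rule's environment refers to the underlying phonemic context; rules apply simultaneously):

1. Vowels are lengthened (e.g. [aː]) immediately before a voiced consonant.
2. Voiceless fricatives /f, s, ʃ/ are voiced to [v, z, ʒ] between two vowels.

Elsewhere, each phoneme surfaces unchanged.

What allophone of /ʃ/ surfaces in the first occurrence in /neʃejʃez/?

[ʒ]

/ʃ/ (between /e/ and /e/) occurs between two vowels → [ʒ] by rule 2.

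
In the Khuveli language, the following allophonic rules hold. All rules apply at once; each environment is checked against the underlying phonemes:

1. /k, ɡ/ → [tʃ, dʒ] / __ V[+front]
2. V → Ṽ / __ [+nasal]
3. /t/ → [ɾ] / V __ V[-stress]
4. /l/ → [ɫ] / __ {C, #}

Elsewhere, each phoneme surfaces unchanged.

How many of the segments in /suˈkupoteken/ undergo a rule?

Segments that undergo a rule: /t/ → [ɾ] (rule 3); /k/ → [tʃ] (rule 1); /e/ → [ẽ] (rule 2).
All other segments surface unchanged.

3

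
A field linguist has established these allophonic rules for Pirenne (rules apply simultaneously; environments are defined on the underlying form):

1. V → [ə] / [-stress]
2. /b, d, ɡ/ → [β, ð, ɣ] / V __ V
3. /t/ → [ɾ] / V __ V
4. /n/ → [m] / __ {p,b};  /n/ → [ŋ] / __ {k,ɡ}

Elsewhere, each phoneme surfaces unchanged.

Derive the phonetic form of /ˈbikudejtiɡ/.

[ˈbikəðəjtəɡ]

/b/ (word-initial): rule 2 targets it, but not between two vowels → unchanged [b].
/i/ (between /b/ and /k/) fails the environment for rule 1, so it stays [i].
/k/ — not in any rule's target class → [k].
/u/ — between /k/ and /d/, in an unstressed syllable — surfaces as [ə] (rule 1).
/d/ (between /u/ and /e/) occurs between two vowels → [ð] by rule 2.
/e/ meets the environment for rule 1 (in an unstressed syllable) → [ə].
/j/ — not in any rule's target class → [j].
/t/ (between /j/ and /i/) fails the environment for rule 3, so it stays [t].
/i/ (between /t/ and /ɡ/): in an unstressed syllable, so rule 1 applies → [ə].
/ɡ/ — word-final; rule 2 does not apply here → [ɡ].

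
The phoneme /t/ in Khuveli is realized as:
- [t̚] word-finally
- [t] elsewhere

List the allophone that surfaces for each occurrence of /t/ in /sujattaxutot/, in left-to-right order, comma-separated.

Occurrence 1 (position 5): no conditioning environment matches → elsewhere allophone [t].
Occurrence 2 (position 6): no conditioning environment matches → elsewhere allophone [t].
Occurrence 3 (position 10): no conditioning environment matches → elsewhere allophone [t].
Occurrence 4 (position 12): word-finally → [t̚].

[t], [t], [t], [t̚]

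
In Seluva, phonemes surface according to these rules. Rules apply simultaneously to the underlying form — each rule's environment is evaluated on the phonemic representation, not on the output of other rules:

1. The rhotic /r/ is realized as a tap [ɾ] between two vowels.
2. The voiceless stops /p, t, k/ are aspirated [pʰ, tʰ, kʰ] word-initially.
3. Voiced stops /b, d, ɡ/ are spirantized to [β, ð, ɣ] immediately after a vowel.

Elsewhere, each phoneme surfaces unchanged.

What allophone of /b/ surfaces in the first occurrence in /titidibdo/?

/b/ meets the environment for rule 3 (immediately after a vowel) → [β].

[β]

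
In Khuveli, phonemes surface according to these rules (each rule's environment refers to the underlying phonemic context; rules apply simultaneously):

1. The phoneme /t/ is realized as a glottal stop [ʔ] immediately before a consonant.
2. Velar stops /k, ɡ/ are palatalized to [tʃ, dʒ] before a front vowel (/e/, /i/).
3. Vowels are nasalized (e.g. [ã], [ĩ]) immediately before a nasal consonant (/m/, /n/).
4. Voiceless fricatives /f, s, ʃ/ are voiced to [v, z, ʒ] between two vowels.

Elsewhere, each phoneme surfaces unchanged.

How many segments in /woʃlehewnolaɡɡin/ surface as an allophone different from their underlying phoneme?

Segments that undergo a rule: /ɡ/ → [dʒ] (rule 2); /i/ → [ĩ] (rule 3).
All other segments surface unchanged.

2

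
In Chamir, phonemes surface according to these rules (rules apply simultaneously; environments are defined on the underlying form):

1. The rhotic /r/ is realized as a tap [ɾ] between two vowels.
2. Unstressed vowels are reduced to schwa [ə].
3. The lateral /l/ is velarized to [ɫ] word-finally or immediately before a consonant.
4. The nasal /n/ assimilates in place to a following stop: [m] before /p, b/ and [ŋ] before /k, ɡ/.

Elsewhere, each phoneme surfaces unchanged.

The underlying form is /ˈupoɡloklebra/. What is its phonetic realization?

/u/ (word-initial) fails the environment for rule 2, so it stays [u].
/p/ — not in any rule's target class → [p].
/o/ meets the environment for rule 2 (in an unstressed syllable) → [ə].
/ɡ/ stays [ɡ].
/l/ (between /ɡ/ and /o/): rule 3 targets it, but not word-finally or immediately before a consonant → unchanged [l].
/o/ — between /l/ and /k/, in an unstressed syllable — surfaces as [ə] (rule 2).
/k/ — not in any rule's target class → [k].
/l/ (between /k/ and /e/): rule 3 targets it, but not word-finally or immediately before a consonant → unchanged [l].
/e/ (between /l/ and /b/) occurs in an unstressed syllable → [ə] by rule 2.
/b/ — not in any rule's target class → [b].
/r/ (between /b/ and /a/) fails the environment for rule 1, so it stays [r].
Rule 2 applies to /a/ (word-final: in an unstressed syllable) → [ə].

[ˈupəɡləkləbrə]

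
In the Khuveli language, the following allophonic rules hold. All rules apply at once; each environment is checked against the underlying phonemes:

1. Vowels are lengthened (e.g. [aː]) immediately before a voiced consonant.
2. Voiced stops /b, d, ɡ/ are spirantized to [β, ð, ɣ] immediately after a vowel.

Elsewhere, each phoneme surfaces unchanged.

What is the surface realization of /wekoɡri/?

/w/ stays [w].
/e/ (between /w/ and /k/): rule 1 targets it, but not before a voiced consonant → unchanged [e].
/k/ — not in any rule's target class → [k].
Rule 1 applies to /o/ (between /k/ and /ɡ/: before a voiced consonant) → [oː].
/ɡ/ — between /o/ and /r/, immediately after a vowel — surfaces as [ɣ] (rule 2).
/r/ (between /ɡ/ and /i/) is unaffected → [r].
/i/ — word-final; rule 1 does not apply here → [i].

[wekoːɣri]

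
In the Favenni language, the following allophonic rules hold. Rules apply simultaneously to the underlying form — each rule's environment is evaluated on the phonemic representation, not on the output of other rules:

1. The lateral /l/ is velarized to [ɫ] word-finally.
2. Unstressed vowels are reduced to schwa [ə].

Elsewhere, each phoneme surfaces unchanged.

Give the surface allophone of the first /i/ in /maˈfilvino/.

[i]

/i/ — between /f/ and /l/; rule 2 does not apply here → [i].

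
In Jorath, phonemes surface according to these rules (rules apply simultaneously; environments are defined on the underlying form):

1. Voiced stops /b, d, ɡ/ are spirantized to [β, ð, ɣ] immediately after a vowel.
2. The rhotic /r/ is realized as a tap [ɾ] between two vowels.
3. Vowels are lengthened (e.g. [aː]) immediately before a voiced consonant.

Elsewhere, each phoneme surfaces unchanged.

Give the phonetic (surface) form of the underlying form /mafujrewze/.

/m/ (word-initial) is unaffected → [m].
/a/ — between /m/ and /f/; rule 3 does not apply here → [a].
/f/ (between /a/ and /u/) is unaffected → [f].
/u/ — between /f/ and /j/, before a voiced consonant — surfaces as [uː] (rule 3).
/j/ (between /u/ and /r/): no rule targets it → [j].
/r/ (between /j/ and /e/): rule 2 targets it, but not between two vowels → unchanged [r].
/e/ — between /r/ and /w/, before a voiced consonant — surfaces as [eː] (rule 3).
/w/ — not in any rule's target class → [w].
/z/ (between /w/ and /e/): no rule targets it → [z].
/e/ (word-final): rule 3 targets it, but not before a voiced consonant → unchanged [e].

[mafuːjreːwze]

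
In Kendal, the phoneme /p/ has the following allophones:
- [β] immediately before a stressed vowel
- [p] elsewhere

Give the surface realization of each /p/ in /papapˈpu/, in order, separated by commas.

Occurrence 1 (position 1): no conditioning environment matches → elsewhere allophone [p].
Occurrence 2 (position 3): no conditioning environment matches → elsewhere allophone [p].
Occurrence 3 (position 5): no conditioning environment matches → elsewhere allophone [p].
Occurrence 4 (position 6): immediately before a stressed vowel → [β].

[p], [p], [p], [β]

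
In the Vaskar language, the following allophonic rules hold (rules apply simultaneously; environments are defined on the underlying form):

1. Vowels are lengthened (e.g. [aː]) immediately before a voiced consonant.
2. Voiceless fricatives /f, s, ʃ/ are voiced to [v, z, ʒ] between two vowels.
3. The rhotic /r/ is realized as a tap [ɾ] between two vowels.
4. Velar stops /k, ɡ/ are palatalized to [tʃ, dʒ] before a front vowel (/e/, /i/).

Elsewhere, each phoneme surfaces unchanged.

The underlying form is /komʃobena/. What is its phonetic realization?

[koːmʃoːbeːna]

/k/ — word-initial; rule 4 does not apply here → [k].
/o/ — between /k/ and /m/, before a voiced consonant — surfaces as [oː] (rule 1).
/m/ stays [m].
/ʃ/ (between /m/ and /o/) is in the target of rule 2 but the environment (between two vowels) is not met → [ʃ].
/o/ (between /ʃ/ and /b/): before a voiced consonant, so rule 1 applies → [oː].
/b/ — not in any rule's target class → [b].
/e/ (between /b/ and /n/): before a voiced consonant, so rule 1 applies → [eː].
/n/ (between /e/ and /a/): no rule targets it → [n].
/a/ — word-final; rule 1 does not apply here → [a].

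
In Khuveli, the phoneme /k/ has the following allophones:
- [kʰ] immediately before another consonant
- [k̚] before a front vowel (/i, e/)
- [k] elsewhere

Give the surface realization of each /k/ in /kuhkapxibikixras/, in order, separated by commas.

[k], [k], [k̚]

Occurrence 1 (position 1): no conditioning environment matches → elsewhere allophone [k].
Occurrence 2 (position 4): no conditioning environment matches → elsewhere allophone [k].
Occurrence 3 (position 11): before a front vowel (/i, e/) → [k̚].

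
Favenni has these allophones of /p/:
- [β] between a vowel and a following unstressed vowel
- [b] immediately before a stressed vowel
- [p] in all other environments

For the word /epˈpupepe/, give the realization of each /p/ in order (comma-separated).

[p], [b], [β], [β]

Occurrence 1 (position 2): no conditioning environment matches → elsewhere allophone [p].
Occurrence 2 (position 3): immediately before a stressed vowel → [b].
Occurrence 3 (position 5): between a vowel and a following unstressed vowel → [β].
Occurrence 4 (position 7): between a vowel and a following unstressed vowel → [β].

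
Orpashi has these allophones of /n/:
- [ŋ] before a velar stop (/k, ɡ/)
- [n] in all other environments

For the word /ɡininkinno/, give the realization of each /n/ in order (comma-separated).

[n], [ŋ], [n], [n]

Occurrence 1 (position 3): no conditioning environment matches → elsewhere allophone [n].
Occurrence 2 (position 5): before a velar stop → [ŋ].
Occurrence 3 (position 8): no conditioning environment matches → elsewhere allophone [n].
Occurrence 4 (position 9): no conditioning environment matches → elsewhere allophone [n].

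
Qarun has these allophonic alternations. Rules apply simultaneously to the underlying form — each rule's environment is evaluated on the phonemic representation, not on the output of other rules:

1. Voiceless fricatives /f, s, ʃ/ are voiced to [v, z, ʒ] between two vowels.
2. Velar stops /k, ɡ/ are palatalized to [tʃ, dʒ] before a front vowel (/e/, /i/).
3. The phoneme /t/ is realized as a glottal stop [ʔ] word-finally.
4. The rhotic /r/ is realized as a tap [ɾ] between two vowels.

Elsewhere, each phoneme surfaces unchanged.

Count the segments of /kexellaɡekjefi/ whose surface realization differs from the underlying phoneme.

3

Segments that undergo a rule: /k/ → [tʃ] (rule 2); /ɡ/ → [dʒ] (rule 2); /f/ → [v] (rule 1).
All other segments surface unchanged.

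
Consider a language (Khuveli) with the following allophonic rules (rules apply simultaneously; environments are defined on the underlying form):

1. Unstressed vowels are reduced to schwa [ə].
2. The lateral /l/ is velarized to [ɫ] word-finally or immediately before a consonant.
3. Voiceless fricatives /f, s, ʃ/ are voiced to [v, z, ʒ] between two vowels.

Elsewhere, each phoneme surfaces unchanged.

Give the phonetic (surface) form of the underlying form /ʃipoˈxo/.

[ʃəpəˈxo]

/ʃ/ — word-initial; rule 3 does not apply here → [ʃ].
/i/ — between /ʃ/ and /p/, in an unstressed syllable — surfaces as [ə] (rule 1).
/p/ stays [p].
/o/ — between /p/ and /x/, in an unstressed syllable — surfaces as [ə] (rule 1).
/x/ (between /o/ and /o/) is unaffected → [x].
/o/ (word-final) fails the environment for rule 1, so it stays [o].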